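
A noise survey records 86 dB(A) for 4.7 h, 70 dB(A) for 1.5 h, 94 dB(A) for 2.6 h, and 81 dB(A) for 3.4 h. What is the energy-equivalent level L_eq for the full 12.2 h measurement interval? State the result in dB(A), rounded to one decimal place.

88.6 dB(A)

Weight each interval's intensity by its duration and average over T = 12.2 h:
Σ tᵢ·10^(Lᵢ/10) = 4.7·10^(86/10) + 1.5·10^(70/10) + 2.6·10^(94/10) + 3.4·10^(81/10) = 8.845e+09.
L_eq = 10·log₁₀(8.845e+09/12.2) = 88.60 dB(A).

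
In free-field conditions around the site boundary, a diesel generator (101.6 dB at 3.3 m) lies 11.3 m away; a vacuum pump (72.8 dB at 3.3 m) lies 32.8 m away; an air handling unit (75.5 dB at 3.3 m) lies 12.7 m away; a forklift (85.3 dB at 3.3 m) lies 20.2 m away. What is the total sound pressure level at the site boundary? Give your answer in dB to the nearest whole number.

First find each source's level at the receiver (point-source: −20·log₁₀(r/r_ref)), then combine on an intensity basis.
diesel generator: 101.6 − 20·log₁₀(11.3/3.3) = 101.6 − 10.69 = 90.91 dB.
vacuum pump: 72.8 − 20·log₁₀(32.8/3.3) = 72.8 − 19.95 = 52.85 dB.
air handling unit: 75.5 − 20·log₁₀(12.7/3.3) = 75.5 − 11.71 = 63.79 dB.
forklift: 85.3 − 20·log₁₀(20.2/3.3) = 85.3 − 15.74 = 69.56 dB.
Σ 10^(L/10) = 1.244e+09 → L_total = 10·log₁₀(1.244e+09) = 90.95 dB.

91 dB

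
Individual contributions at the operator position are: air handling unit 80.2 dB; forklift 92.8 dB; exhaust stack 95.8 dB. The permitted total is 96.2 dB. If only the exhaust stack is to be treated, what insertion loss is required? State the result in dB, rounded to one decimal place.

Fixed contribution from the other sources: Σ 10^(L/10) = 10^(80.2/10) + 10^(92.8/10) = 2.010e+09 (93.03 dB).
The limit corresponds to 10^(96.2/10) = 4.169e+09; subtracting the fixed part leaves 2.159e+09 for the exhaust stack, i.e. 93.34 dB.
So the exhaust stack must be reduced from 95.8 to 93.34 dB: IL = 2.46 dB.

2.5 dB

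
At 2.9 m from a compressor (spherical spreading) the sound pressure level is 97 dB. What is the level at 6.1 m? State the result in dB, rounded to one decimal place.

Point-source attenuation: ΔL = 20·log₁₀(r₂/r₁) = 20·log₁₀(6.1/2.9) = 6.459 dB.
L₂ = 97 − 20·log₁₀(6.1/2.9) = 97 − 6.459 = 90.54 dB.

90.5 dB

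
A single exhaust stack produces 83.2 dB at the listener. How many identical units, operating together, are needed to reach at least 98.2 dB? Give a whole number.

32

N identical sources give L₁ + 10·log₁₀ N, so require 10·log₁₀ N ≥ 98.2 − 83.2 = 15.0 dB.
N ≥ 10^(15.0/10) = 31.623, so N = 32.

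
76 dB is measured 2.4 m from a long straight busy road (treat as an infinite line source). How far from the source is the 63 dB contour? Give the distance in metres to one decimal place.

47.9 m

Line-source spreading drops the level by 10·log₁₀(r₂/r₁); inverting, r₂/r₁ = 10^(ΔL/10).
r₂ = 2.4·10^((76−63)/10) = 2.4·10^(13.0/10) = 47.89 m.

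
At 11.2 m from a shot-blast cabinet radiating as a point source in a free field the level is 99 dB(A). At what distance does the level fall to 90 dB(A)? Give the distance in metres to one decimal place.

31.6 m

For a point source L₁ − L₂ = 20·log₁₀(r₂/r₁), so r₂ = r₁·10^((L₁−L₂)/20).
r₂ = 11.2·10^((99−90)/20) = 11.2·10^(9.0/20) = 31.57 m.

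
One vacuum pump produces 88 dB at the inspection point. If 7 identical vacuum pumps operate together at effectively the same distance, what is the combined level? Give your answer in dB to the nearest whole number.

L_total = L₁ + 10·log₁₀ N for N identical incoherent sources.
L_total = 88 + 10·log₁₀(7) = 88 + 8.451 = 96.45 dB.

96 dB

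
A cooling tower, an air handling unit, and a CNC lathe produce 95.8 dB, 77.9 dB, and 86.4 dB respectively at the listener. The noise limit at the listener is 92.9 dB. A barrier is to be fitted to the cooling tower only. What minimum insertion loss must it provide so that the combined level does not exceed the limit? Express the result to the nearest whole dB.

The untreated sources together contribute 10^(77.9/10) + 10^(86.4/10) = 4.982e+08, i.e. 86.97 dB.
To meet 92.9 dB overall, the treated cooling tower may contribute at most 10^(92.9/10) − 4.982e+08 = 1.452e+09, i.e. 91.62 dB.
So the cooling tower must be reduced from 95.8 to 91.62 dB: IL = 4.18 dB.

4 dB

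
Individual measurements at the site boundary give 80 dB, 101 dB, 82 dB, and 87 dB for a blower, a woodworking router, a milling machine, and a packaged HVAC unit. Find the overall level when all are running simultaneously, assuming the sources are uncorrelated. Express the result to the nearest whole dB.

Incoherent sources combine by intensity addition: L_total = 10·log₁₀(Σ 10^(L_i/10)).
Σ 10^(L/10) = 10^(80/10) + 10^(101/10) + 10^(82/10) + 10^(87/10) = 1.335e+10.
L_total = 10·log₁₀(1.335e+10) = 101.25 dB.

101 dB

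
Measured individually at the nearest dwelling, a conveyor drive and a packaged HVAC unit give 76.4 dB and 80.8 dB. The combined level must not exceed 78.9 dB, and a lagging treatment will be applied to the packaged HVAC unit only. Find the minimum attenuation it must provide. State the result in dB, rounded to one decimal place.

5.5 dB

The untreated sources together contribute 10^(76.4/10) = 4.365e+07, i.e. 76.40 dB.
The limit corresponds to 10^(78.9/10) = 7.762e+07; subtracting the fixed part leaves 3.397e+07 for the packaged HVAC unit, i.e. 75.31 dB.
Required insertion loss = 80.8 − 75.31 = 5.49 dB.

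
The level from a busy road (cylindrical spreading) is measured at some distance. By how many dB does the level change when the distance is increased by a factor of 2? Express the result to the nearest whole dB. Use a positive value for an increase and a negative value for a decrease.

-3 dB

Line-source spreading: ΔL = −10·log₁₀(r₂/r₁).
ΔL = −10·log₁₀(2) = -3.01 dB.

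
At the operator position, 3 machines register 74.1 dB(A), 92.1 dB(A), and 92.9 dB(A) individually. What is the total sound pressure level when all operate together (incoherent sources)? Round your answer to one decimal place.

Incoherent sources combine by intensity addition: L_total = 10·log₁₀(Σ 10^(L_i/10)).
Σ 10^(L/10) = 10^(74.1/10) + 10^(92.1/10) + 10^(92.9/10) = 3.597e+09.
L_total = 10·log₁₀(3.597e+09) = 95.56 dB(A).

95.6 dB(A)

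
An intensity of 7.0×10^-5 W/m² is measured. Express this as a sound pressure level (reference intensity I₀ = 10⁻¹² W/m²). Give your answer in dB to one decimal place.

78.5 dB

I/I₀ = 7.0×10^-5/10⁻¹² = 7.0×10^7, and L = 10·log₁₀(I/I₀).
L = 10·(0.8451 + 7) = 78.45 dB.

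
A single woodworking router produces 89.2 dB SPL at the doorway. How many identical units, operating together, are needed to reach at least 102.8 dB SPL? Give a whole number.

Need L₁ + 10·log₁₀ N ≥ 102.8, i.e. log₁₀ N ≥ 1.36.
N ≥ 10^(13.6/10) = 22.909, so N = 23.

23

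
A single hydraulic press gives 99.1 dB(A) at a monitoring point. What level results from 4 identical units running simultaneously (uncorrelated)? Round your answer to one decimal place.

N identical incoherent sources raise the level by 10·log₁₀ N.
L_total = 99.1 + 10·log₁₀(4) = 99.1 + 6.021 = 105.12 dB(A).

105.1 dB(A)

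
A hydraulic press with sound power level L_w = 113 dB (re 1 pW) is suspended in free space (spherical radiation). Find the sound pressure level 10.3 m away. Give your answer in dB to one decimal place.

81.8 dB

The power spreads over a sphere of area 4π·r², so L_p = L_w − 10·log₁₀(4π·r²).
4π·r² = 1333 m², 10·log₁₀ of that is 31.249 dB.
L_p = 113 − 31.249 = 81.75 dB.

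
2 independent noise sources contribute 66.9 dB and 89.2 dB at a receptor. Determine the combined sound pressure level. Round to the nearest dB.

89 dB

For uncorrelated sources the intensities add, so convert each level to linear form, sum, and take 10·log₁₀ of the total.
Σ 10^(L/10) = 10^(66.9/10) + 10^(89.2/10) = 8.367e+08.
L_total = 10·log₁₀(8.367e+08) = 89.23 dB.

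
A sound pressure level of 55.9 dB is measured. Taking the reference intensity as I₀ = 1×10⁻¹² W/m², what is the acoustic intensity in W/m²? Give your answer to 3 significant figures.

3.89e-07 W/m²

I = I₀·10^(L/10) = 10⁻¹² × 10^(55.9/10) = 10^(-6.410).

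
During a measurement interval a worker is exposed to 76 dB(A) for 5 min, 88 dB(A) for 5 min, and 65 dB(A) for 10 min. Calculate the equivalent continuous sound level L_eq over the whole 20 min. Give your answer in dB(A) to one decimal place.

The energy average is taken in the linear domain: L_eq = 10·log₁₀[(Σ tᵢ·10^(Lᵢ/10))/T], T = 20 min.
Σ tᵢ·10^(Lᵢ/10) = 5·10^(76/10) + 5·10^(88/10) + 10·10^(65/10) = 3.385e+09.
L_eq = 10·log₁₀(3.385e+09/20) = 82.29 dB(A).

82.3 dB(A)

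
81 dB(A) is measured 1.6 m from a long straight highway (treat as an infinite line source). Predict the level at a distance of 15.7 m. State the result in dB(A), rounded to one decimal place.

Line-source attenuation: ΔL = 10·log₁₀(r₂/r₁) = 10·log₁₀(15.7/1.6) = 9.918 dB.
L₂ = 81 − 10·log₁₀(15.7/1.6) = 81 − 9.918 = 71.08 dB(A).

71.1 dB(A)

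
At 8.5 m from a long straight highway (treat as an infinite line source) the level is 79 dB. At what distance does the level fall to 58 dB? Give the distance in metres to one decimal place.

1070.1 m

The 21.0 dB drop corresponds to a distance ratio of 10^(21.0/10) for a line source.
r₂ = 8.5·10^((79−58)/10) = 8.5·10^(21.0/10) = 1070.09 m.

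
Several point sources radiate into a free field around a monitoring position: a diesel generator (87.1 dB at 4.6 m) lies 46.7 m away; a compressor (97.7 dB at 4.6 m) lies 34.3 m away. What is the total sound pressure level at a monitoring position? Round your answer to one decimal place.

Propagate each source to the receiver with L = L_ref − 20·log₁₀(r/r_ref), then add intensities.
diesel generator: 87.1 − 20·log₁₀(46.7/4.6) = 87.1 − 20.13 = 66.97 dB.
compressor: 97.7 − 20·log₁₀(34.3/4.6) = 97.7 − 17.45 = 80.25 dB.
Σ 10^(L/10) = 1.109e+08 → L_total = 10·log₁₀(1.109e+08) = 80.45 dB.

80.4 dB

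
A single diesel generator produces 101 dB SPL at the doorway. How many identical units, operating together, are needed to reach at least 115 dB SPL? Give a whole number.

26

The shortfall is 115 − 101 = 14.0 dB, and N units add 10·log₁₀ N, so need 10·log₁₀ N ≥ 14.0.
N ≥ 10^(14.0/10) = 25.119, so N = 26.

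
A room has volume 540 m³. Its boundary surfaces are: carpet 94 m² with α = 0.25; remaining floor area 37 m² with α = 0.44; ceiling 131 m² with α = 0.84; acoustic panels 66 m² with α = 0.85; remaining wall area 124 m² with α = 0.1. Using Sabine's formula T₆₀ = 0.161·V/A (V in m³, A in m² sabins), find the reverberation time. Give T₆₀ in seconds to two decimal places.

A = Σ Sᵢαᵢ = 94·0.25 + 37·0.44 + 131·0.84 + 66·0.85 + 124·0.1 = 218.32 m².
T₆₀ = 0.161·V/A = 0.161·540/218.32 = 0.398 s.

0.40 s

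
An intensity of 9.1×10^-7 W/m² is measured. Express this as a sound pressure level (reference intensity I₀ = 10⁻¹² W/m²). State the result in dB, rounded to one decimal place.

I/I₀ = 9.1×10^-7/10⁻¹² = 9.1×10^5, and L = 10·log₁₀(I/I₀).
L = 10·(0.9590 + 5) = 59.59 dB.

59.6 dB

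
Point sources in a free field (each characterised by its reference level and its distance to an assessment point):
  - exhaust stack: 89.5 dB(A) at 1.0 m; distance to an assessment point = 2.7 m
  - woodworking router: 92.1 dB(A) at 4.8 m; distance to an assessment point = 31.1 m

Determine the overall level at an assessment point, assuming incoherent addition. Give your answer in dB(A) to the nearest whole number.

Propagate each source to the receiver with L = L_ref − 20·log₁₀(r/r_ref), then add intensities.
exhaust stack: 89.5 − 20·log₁₀(2.7/1.0) = 89.5 − 8.63 = 80.87 dB(A).
woodworking router: 92.1 − 20·log₁₀(31.1/4.8) = 92.1 − 16.23 = 75.87 dB(A).
Σ 10^(L/10) = 1.609e+08 → L_total = 10·log₁₀(1.609e+08) = 82.07 dB(A).

82 dB(A)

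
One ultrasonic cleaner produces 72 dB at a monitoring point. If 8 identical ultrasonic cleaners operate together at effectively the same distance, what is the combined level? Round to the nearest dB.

81 dB

N identical incoherent sources raise the level by 10·log₁₀ N.
L_total = 72 + 10·log₁₀(8) = 72 + 9.031 = 81.03 dB.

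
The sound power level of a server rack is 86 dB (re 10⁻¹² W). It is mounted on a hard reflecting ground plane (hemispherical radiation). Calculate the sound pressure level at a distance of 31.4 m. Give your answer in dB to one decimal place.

L_p = L_w − 10·log₁₀(2π·r²) with r = 31.4 m.
2π·r² = 6195 m², 10·log₁₀ of that is 37.920 dB.
L_p = 86 − 37.920 = 48.08 dB.

48.1 dB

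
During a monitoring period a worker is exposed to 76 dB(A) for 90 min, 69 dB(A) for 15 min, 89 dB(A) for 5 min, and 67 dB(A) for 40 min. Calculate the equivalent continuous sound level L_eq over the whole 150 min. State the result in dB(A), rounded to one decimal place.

Weight each interval's intensity by its duration and average over T = 150 min:
Σ tᵢ·10^(Lᵢ/10) = 90·10^(76/10) + 15·10^(69/10) + 5·10^(89/10) + 40·10^(67/10) = 7.874e+09.
L_eq = 10·log₁₀(7.874e+09/150) = 77.20 dB(A).

77.2 dB(A)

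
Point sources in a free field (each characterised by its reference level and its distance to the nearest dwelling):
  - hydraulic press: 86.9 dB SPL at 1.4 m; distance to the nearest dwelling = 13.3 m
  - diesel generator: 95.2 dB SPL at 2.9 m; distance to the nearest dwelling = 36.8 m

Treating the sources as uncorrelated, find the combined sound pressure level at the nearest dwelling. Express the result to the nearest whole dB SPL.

74 dB SPL

Apply inverse-square spreading to bring every level to the receiver, then sum 10^(L/10).
hydraulic press: 86.9 − 20·log₁₀(13.3/1.4) = 86.9 − 19.55 = 67.35 dB SPL.
diesel generator: 95.2 − 20·log₁₀(36.8/2.9) = 95.2 − 22.07 = 73.13 dB SPL.
Σ 10^(L/10) = 2.599e+07 → L_total = 10·log₁₀(2.599e+07) = 74.15 dB SPL.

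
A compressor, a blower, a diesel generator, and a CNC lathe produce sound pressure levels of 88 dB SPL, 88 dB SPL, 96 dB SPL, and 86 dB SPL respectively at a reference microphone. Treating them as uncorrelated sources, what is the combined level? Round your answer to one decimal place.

97.5 dB SPL

For uncorrelated sources the intensities add, so convert each level to linear form, sum, and take 10·log₁₀ of the total.
Σ 10^(L/10) = 10^(88/10) + 10^(88/10) + 10^(96/10) + 10^(86/10) = 5.641e+09.
L_total = 10·log₁₀(5.641e+09) = 97.51 dB SPL.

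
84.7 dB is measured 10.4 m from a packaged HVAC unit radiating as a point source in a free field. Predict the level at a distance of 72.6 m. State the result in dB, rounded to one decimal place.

67.8 dB

Point-source attenuation: ΔL = 20·log₁₀(r₂/r₁) = 20·log₁₀(72.6/10.4) = 16.878 dB.
L₂ = 84.7 − 20·log₁₀(72.6/10.4) = 84.7 − 16.878 = 67.82 dB.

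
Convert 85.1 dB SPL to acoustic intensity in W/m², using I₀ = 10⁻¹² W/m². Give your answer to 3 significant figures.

0.000324 W/m²

I/I₀ = 10^(85.1/10) = 3.236e+08, so I = 3.236e+08 × 10⁻¹² W/m².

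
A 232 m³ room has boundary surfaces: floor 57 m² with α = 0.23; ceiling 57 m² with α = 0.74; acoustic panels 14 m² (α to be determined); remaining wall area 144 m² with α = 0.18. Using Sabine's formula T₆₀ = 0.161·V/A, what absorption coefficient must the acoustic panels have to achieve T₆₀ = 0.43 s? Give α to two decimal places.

Required total absorption A = 0.161·232/0.43 = 86.87 m².
Absorption from the other surfaces = 57·0.23 + 57·0.74 + 144·0.18 = 81.21 m², so the acoustic panels must supply 5.66 m² over 14 m².
α = 5.66/14 = 0.404.

0.40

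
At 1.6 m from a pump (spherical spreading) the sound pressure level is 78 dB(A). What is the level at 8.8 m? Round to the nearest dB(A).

For a point source, L₂ = L₁ − 20·log₁₀(r₂/r₁).
L₂ = 78 − 20·log₁₀(8.8/1.6) = 78 − 14.807 = 63.19 dB(A).

63 dB(A)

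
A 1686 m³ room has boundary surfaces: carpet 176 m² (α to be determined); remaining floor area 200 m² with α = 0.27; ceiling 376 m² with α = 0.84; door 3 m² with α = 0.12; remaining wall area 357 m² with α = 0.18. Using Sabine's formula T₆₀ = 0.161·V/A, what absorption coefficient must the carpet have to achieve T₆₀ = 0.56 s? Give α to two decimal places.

0.29

Required total absorption A = 0.161·1686/0.56 = 484.73 m².
Absorption from the other surfaces = 200·0.27 + 376·0.84 + 3·0.12 + 357·0.18 = 434.46 m², so the carpet must supply 50.27 m² over 176 m².
α = 50.27/176 = 0.286.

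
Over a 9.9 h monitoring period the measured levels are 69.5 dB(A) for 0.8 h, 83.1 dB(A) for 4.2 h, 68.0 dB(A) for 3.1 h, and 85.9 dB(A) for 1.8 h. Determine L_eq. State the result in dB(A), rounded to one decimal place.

82.0 dB(A)

The energy average is taken in the linear domain: L_eq = 10·log₁₀[(Σ tᵢ·10^(Lᵢ/10))/T], T = 9.9 h.
Σ tᵢ·10^(Lᵢ/10) = 0.8·10^(69.5/10) + 4.2·10^(83.1/10) + 3.1·10^(68.0/10) + 1.8·10^(85.9/10) = 1.585e+09.
L_eq = 10·log₁₀(1.585e+09/9.9) = 82.04 dB(A).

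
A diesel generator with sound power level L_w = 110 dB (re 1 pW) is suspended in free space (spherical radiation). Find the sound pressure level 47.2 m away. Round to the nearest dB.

66 dB

The power spreads over a sphere of area 4π·r², so L_p = L_w − 10·log₁₀(4π·r²).
4π·r² = 2.8e+04 m², 10·log₁₀ of that is 44.471 dB.
L_p = 110 − 44.471 = 65.53 dB.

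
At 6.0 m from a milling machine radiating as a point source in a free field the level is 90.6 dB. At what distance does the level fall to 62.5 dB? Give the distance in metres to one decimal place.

152.5 m

The 28.1 dB drop corresponds to a distance ratio of 10^(28.1/20) for a point source.
r₂ = 6.0·10^((90.6−62.5)/20) = 6.0·10^(28.1/20) = 152.46 m.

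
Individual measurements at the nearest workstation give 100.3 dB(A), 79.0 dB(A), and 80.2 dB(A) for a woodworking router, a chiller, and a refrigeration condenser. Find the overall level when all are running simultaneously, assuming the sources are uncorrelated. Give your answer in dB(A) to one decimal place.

100.4 dB(A)

For uncorrelated sources the intensities add, so convert each level to linear form, sum, and take 10·log₁₀ of the total.
Σ 10^(L/10) = 10^(100.3/10) + 10^(79.0/10) + 10^(80.2/10) = 1.090e+10.
L_total = 10·log₁₀(1.090e+10) = 100.37 dB(A).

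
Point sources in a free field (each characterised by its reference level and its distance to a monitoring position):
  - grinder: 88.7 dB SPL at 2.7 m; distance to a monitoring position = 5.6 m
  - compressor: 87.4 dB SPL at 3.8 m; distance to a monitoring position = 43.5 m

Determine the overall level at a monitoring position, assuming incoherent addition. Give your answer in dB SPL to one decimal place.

82.5 dB SPL

First find each source's level at the receiver (point-source: −20·log₁₀(r/r_ref)), then combine on an intensity basis.
grinder: 88.7 − 20·log₁₀(5.6/2.7) = 88.7 − 6.34 = 82.36 dB SPL.
compressor: 87.4 − 20·log₁₀(43.5/3.8) = 87.4 − 21.17 = 66.23 dB SPL.
Σ 10^(L/10) = 1.765e+08 → L_total = 10·log₁₀(1.765e+08) = 82.47 dB SPL.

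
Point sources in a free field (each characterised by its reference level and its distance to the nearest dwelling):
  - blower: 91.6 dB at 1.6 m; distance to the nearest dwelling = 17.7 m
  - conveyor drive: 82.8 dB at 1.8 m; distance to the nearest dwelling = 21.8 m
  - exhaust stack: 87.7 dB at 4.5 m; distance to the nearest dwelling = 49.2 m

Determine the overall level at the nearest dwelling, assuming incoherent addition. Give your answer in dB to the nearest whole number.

73 dB

Propagate each source to the receiver with L = L_ref − 20·log₁₀(r/r_ref), then add intensities.
blower: 91.6 − 20·log₁₀(17.7/1.6) = 91.6 − 20.88 = 70.72 dB.
conveyor drive: 82.8 − 20·log₁₀(21.8/1.8) = 82.8 − 21.66 = 61.14 dB.
exhaust stack: 87.7 − 20·log₁₀(49.2/4.5) = 87.7 − 20.78 = 66.92 dB.
Σ 10^(L/10) = 1.804e+07 → L_total = 10·log₁₀(1.804e+07) = 72.56 dB.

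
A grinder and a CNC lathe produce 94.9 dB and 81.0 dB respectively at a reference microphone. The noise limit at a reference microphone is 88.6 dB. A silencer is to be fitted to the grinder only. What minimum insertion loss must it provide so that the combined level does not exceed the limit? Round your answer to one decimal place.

Fixed contribution from the other source: Σ 10^(L/10) = 10^(81.0/10) = 1.259e+08 (81.00 dB).
The limit corresponds to 10^(88.6/10) = 7.244e+08; subtracting the fixed part leaves 5.985e+08 for the grinder, i.e. 87.77 dB.
Required insertion loss = 94.9 − 87.77 = 7.13 dB.

7.1 dB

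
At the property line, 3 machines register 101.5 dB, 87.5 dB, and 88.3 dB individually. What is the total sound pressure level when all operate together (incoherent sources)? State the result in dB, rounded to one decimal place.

101.9 dB

For uncorrelated sources the intensities add, so convert each level to linear form, sum, and take 10·log₁₀ of the total.
Σ 10^(L/10) = 10^(101.5/10) + 10^(87.5/10) + 10^(88.3/10) = 1.536e+10.
L_total = 10·log₁₀(1.536e+10) = 101.86 dB.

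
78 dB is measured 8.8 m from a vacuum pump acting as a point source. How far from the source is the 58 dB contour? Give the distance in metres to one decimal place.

The 20.0 dB drop corresponds to a distance ratio of 10^(20.0/20) for a point source.
r₂ = 8.8·10^((78−58)/20) = 8.8·10^(20.0/20) = 88.00 m.

88.0 m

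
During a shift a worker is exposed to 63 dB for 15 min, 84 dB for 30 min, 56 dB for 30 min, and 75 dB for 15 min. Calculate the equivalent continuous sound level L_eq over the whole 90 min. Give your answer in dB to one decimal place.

79.5 dB

Weight each interval's intensity by its duration and average over T = 90 min:
Σ tᵢ·10^(Lᵢ/10) = 15·10^(63/10) + 30·10^(84/10) + 30·10^(56/10) + 15·10^(75/10) = 8.052e+09.
L_eq = 10·log₁₀(8.052e+09/90) = 79.52 dB.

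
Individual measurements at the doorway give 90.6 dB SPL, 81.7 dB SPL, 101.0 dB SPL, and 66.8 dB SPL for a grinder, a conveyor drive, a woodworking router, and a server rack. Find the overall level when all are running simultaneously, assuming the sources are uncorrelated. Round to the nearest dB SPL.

101 dB SPL

Incoherent sources combine by intensity addition: L_total = 10·log₁₀(Σ 10^(L_i/10)).
Σ 10^(L/10) = 10^(90.6/10) + 10^(81.7/10) + 10^(101.0/10) + 10^(66.8/10) = 1.389e+10.
L_total = 10·log₁₀(1.389e+10) = 101.43 dB SPL.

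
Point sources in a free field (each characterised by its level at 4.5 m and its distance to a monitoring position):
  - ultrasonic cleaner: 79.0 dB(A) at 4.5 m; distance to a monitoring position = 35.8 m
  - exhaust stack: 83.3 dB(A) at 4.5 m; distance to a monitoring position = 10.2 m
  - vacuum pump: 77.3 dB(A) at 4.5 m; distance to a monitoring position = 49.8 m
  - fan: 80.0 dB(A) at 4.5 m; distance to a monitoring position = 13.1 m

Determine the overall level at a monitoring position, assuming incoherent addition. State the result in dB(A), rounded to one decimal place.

77.4 dB(A)

Apply inverse-square spreading to bring every level to the receiver, then sum 10^(L/10).
ultrasonic cleaner: 79.0 − 20·log₁₀(35.8/4.5) = 79.0 − 18.01 = 60.99 dB(A).
exhaust stack: 83.3 − 20·log₁₀(10.2/4.5) = 83.3 − 7.11 = 76.19 dB(A).
vacuum pump: 77.3 − 20·log₁₀(49.8/4.5) = 77.3 − 20.88 = 56.42 dB(A).
fan: 80.0 − 20·log₁₀(13.1/4.5) = 80.0 − 9.28 = 70.72 dB(A).
Σ 10^(L/10) = 5.511e+07 → L_total = 10·log₁₀(5.511e+07) = 77.41 dB(A).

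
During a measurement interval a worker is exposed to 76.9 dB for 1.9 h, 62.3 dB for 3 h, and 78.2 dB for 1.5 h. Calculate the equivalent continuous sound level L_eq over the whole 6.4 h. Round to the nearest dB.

75 dB

L_eq = 10·log₁₀[(1/T)·Σ tᵢ·10^(Lᵢ/10)] with T = 6.4 h.
Σ tᵢ·10^(Lᵢ/10) = 1.9·10^(76.9/10) + 3·10^(62.3/10) + 1.5·10^(78.2/10) = 1.973e+08.
L_eq = 10·log₁₀(1.973e+08/6.4) = 74.89 dB.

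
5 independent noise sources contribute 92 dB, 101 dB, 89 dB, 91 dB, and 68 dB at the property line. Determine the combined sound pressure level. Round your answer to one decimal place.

102.1 dB

For uncorrelated sources the intensities add, so convert each level to linear form, sum, and take 10·log₁₀ of the total.
Σ 10^(L/10) = 10^(92/10) + 10^(101/10) + 10^(89/10) + 10^(91/10) + 10^(68/10) = 1.623e+10.
L_total = 10·log₁₀(1.623e+10) = 102.10 dB.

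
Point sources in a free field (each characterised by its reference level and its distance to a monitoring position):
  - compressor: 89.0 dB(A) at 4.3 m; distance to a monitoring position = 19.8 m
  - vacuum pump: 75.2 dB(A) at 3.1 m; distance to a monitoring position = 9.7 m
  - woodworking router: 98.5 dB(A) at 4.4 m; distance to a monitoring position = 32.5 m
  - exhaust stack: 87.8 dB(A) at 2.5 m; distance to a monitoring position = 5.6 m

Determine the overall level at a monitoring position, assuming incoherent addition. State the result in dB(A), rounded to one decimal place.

Apply inverse-square spreading to bring every level to the receiver, then sum 10^(L/10).
compressor: 89.0 − 20·log₁₀(19.8/4.3) = 89.0 − 13.26 = 75.74 dB(A).
vacuum pump: 75.2 − 20·log₁₀(9.7/3.1) = 75.2 − 9.91 = 65.29 dB(A).
woodworking router: 98.5 − 20·log₁₀(32.5/4.4) = 98.5 − 17.37 = 81.13 dB(A).
exhaust stack: 87.8 − 20·log₁₀(5.6/2.5) = 87.8 − 7.00 = 80.80 dB(A).
Σ 10^(L/10) = 2.907e+08 → L_total = 10·log₁₀(2.907e+08) = 84.63 dB(A).

84.6 dB(A)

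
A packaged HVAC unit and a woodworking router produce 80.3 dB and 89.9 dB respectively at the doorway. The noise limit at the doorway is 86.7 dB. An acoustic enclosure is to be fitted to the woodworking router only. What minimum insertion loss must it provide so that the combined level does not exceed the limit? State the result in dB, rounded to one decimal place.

4.3 dB

Fixed contribution from the other source: Σ 10^(L/10) = 10^(80.3/10) = 1.072e+08 (80.30 dB).
To meet 86.7 dB overall, the treated woodworking router may contribute at most 10^(86.7/10) − 1.072e+08 = 3.606e+08, i.e. 85.57 dB.
Required insertion loss = 89.9 − 85.57 = 4.33 dB.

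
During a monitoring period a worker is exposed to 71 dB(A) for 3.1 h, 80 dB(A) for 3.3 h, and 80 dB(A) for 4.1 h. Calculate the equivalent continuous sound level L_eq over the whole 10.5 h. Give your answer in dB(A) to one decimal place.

78.7 dB(A)

Weight each interval's intensity by its duration and average over T = 10.5 h:
Σ tᵢ·10^(Lᵢ/10) = 3.1·10^(71/10) + 3.3·10^(80/10) + 4.1·10^(80/10) = 7.790e+08.
L_eq = 10·log₁₀(7.790e+08/10.5) = 78.70 dB(A).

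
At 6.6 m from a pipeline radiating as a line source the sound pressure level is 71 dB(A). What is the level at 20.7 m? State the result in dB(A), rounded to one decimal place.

For a line source, L₂ = L₁ − 10·log₁₀(r₂/r₁).
L₂ = 71 − 10·log₁₀(20.7/6.6) = 71 − 4.964 = 66.04 dB(A).

66.0 dB(A)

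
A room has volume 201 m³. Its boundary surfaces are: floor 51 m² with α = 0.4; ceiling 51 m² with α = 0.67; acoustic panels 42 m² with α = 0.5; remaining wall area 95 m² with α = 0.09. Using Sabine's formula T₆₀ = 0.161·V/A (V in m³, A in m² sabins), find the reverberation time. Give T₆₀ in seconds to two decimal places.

0.38 s

A = Σ Sᵢαᵢ = 51·0.4 + 51·0.67 + 42·0.5 + 95·0.09 = 84.12 m².
T₆₀ = 0.161·V/A = 0.161·201/84.12 = 0.385 s.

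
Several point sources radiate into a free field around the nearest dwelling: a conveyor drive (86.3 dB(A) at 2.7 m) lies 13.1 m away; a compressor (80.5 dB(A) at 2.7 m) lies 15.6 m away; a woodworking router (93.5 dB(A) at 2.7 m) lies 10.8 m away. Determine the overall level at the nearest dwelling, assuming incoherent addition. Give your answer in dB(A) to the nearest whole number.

First find each source's level at the receiver (point-source: −20·log₁₀(r/r_ref)), then combine on an intensity basis.
conveyor drive: 86.3 − 20·log₁₀(13.1/2.7) = 86.3 − 13.72 = 72.58 dB(A).
compressor: 80.5 − 20·log₁₀(15.6/2.7) = 80.5 − 15.24 = 65.26 dB(A).
woodworking router: 93.5 − 20·log₁₀(10.8/2.7) = 93.5 − 12.04 = 81.46 dB(A).
Σ 10^(L/10) = 1.614e+08 → L_total = 10·log₁₀(1.614e+08) = 82.08 dB(A).

82 dB(A)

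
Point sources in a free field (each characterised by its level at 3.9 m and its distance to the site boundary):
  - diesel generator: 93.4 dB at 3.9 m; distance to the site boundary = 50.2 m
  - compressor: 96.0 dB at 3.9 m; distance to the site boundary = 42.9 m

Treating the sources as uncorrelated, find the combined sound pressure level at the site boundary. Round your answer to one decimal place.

First find each source's level at the receiver (point-source: −20·log₁₀(r/r_ref)), then combine on an intensity basis.
diesel generator: 93.4 − 20·log₁₀(50.2/3.9) = 93.4 − 22.19 = 71.21 dB.
compressor: 96.0 − 20·log₁₀(42.9/3.9) = 96.0 − 20.83 = 75.17 dB.
Σ 10^(L/10) = 4.611e+07 → L_total = 10·log₁₀(4.611e+07) = 76.64 dB.

76.6 dB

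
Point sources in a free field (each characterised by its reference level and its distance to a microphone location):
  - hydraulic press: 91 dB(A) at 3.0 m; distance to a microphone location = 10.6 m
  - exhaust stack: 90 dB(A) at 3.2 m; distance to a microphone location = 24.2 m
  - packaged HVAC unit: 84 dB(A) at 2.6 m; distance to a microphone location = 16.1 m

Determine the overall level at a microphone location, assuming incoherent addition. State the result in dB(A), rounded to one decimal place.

81.0 dB(A)

First find each source's level at the receiver (point-source: −20·log₁₀(r/r_ref)), then combine on an intensity basis.
hydraulic press: 91 − 20·log₁₀(10.6/3.0) = 91 − 10.96 = 80.04 dB(A).
exhaust stack: 90 − 20·log₁₀(24.2/3.2) = 90 − 17.57 = 72.43 dB(A).
packaged HVAC unit: 84 − 20·log₁₀(16.1/2.6) = 84 − 15.84 = 68.16 dB(A).
Σ 10^(L/10) = 1.249e+08 → L_total = 10·log₁₀(1.249e+08) = 80.96 dB(A).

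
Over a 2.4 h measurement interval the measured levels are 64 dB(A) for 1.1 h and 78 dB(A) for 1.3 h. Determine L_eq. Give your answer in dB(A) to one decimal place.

75.5 dB(A)

Weight each interval's intensity by its duration and average over T = 2.4 h:
Σ tᵢ·10^(Lᵢ/10) = 1.1·10^(64/10) + 1.3·10^(78/10) = 8.479e+07.
L_eq = 10·log₁₀(8.479e+07/2.4) = 75.48 dB(A).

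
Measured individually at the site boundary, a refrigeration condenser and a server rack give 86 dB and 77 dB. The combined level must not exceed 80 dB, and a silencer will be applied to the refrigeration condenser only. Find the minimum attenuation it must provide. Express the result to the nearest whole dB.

Everything except the refrigeration condenser sums to 10^(77/10) = 5.012e+07 in linear terms, 77.00 dB.
To meet 80 dB overall, the treated refrigeration condenser may contribute at most 10^(80/10) − 5.012e+07 = 4.988e+07, i.e. 76.98 dB.
So the refrigeration condenser must be reduced from 86 to 76.98 dB: IL = 9.02 dB.

9 dB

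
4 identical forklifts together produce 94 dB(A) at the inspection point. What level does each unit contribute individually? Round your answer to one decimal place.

Dividing the total intensity by 4 lowers the level by 10·log₁₀ 4 = 6.021 dB: L₁ = 94 − 6.021.

88.0 dB(A)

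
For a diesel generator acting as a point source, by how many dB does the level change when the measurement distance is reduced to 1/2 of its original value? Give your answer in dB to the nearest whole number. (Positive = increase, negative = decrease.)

A point source loses 6 dB per doubling of distance; generally ΔL = −20·log₁₀(r₂/r₁).
ΔL = −20·log₁₀(0.5) = +6.02 dB.

+6 dB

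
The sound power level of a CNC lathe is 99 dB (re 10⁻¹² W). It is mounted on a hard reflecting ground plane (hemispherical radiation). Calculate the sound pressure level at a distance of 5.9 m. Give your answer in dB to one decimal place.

75.6 dB

L_p = L_w − 10·log₁₀(2π·r²) with r = 5.9 m.
2π·r² = 218.7 m², 10·log₁₀ of that is 23.399 dB.
L_p = 99 − 23.399 = 75.60 dB.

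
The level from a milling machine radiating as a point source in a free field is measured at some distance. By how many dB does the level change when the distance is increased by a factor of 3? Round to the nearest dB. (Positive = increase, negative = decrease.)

With spherical spreading the level changes by −20·log₁₀(r₂/r₁).
ΔL = −20·log₁₀(3) = -9.54 dB.

-10 dB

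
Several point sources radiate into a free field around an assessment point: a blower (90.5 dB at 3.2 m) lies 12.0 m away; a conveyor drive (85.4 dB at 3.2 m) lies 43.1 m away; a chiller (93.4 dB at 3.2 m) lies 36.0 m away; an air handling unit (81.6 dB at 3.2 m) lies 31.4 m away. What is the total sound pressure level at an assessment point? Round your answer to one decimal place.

80.0 dB

First find each source's level at the receiver (point-source: −20·log₁₀(r/r_ref)), then combine on an intensity basis.
blower: 90.5 − 20·log₁₀(12.0/3.2) = 90.5 − 11.48 = 79.02 dB.
conveyor drive: 85.4 − 20·log₁₀(43.1/3.2) = 85.4 − 22.59 = 62.81 dB.
chiller: 93.4 − 20·log₁₀(36.0/3.2) = 93.4 − 21.02 = 72.38 dB.
air handling unit: 81.6 − 20·log₁₀(31.4/3.2) = 81.6 − 19.84 = 61.76 dB.
Σ 10^(L/10) = 1.005e+08 → L_total = 10·log₁₀(1.005e+08) = 80.02 dB.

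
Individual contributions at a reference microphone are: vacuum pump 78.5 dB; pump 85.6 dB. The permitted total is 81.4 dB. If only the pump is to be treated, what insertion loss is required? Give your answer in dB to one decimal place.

7.3 dB

The untreated sources together contribute 10^(78.5/10) = 7.079e+07, i.e. 78.50 dB.
The limit corresponds to 10^(81.4/10) = 1.380e+08; subtracting the fixed part leaves 6.724e+07 for the pump, i.e. 78.28 dB.
Required insertion loss = 85.6 − 78.28 = 7.32 dB.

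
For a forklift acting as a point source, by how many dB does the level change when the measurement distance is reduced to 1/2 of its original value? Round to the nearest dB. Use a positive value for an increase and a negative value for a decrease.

+6 dB

A point source loses 6 dB per doubling of distance; generally ΔL = −20·log₁₀(r₂/r₁).
ΔL = −20·log₁₀(0.5) = +6.02 dB.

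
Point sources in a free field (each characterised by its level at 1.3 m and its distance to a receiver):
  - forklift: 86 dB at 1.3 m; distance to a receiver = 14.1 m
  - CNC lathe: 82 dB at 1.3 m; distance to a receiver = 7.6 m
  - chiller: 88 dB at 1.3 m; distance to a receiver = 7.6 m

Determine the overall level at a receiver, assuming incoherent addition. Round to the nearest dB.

First find each source's level at the receiver (point-source: −20·log₁₀(r/r_ref)), then combine on an intensity basis.
forklift: 86 − 20·log₁₀(14.1/1.3) = 86 − 20.71 = 65.29 dB.
CNC lathe: 82 − 20·log₁₀(7.6/1.3) = 82 − 15.34 = 66.66 dB.
chiller: 88 − 20·log₁₀(7.6/1.3) = 88 − 15.34 = 72.66 dB.
Σ 10^(L/10) = 2.648e+07 → L_total = 10·log₁₀(2.648e+07) = 74.23 dB.

74 dB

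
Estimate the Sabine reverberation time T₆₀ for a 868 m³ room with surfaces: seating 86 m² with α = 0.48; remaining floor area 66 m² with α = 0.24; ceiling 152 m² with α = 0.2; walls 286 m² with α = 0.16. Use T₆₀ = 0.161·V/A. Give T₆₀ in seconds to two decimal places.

1.05 s

Total absorption A = 86·0.48 + 66·0.24 + 152·0.2 + 286·0.16 = 133.28 m² sabins.
T₆₀ = 0.161·V/A = 0.161·868/133.28 = 1.049 s.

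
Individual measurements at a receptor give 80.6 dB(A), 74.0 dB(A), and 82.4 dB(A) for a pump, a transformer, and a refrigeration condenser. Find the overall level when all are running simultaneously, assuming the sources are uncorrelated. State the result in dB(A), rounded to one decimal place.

85.0 dB(A)

Incoherent sources combine by intensity addition: L_total = 10·log₁₀(Σ 10^(L_i/10)).
Σ 10^(L/10) = 10^(80.6/10) + 10^(74.0/10) + 10^(82.4/10) = 3.137e+08.
L_total = 10·log₁₀(3.137e+08) = 84.97 dB(A).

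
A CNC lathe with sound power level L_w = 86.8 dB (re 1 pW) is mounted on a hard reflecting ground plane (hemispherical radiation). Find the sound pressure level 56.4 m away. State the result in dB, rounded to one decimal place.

43.8 dB

The power spreads over a hemisphere of area 2π·r², so L_p = L_w − 10·log₁₀(2π·r²).
2π·r² = 1.999e+04 m², 10·log₁₀ of that is 43.007 dB.
L_p = 86.8 − 43.007 = 43.79 dB.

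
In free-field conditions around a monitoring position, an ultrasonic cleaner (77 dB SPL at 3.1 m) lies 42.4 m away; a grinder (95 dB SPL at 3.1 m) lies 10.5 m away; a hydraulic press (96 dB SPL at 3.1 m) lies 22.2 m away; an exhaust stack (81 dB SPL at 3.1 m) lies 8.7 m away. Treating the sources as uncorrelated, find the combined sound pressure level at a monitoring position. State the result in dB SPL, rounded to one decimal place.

85.7 dB SPL

Apply inverse-square spreading to bring every level to the receiver, then sum 10^(L/10).
ultrasonic cleaner: 77 − 20·log₁₀(42.4/3.1) = 77 − 22.72 = 54.28 dB SPL.
grinder: 95 − 20·log₁₀(10.5/3.1) = 95 − 10.60 = 84.40 dB SPL.
hydraulic press: 96 − 20·log₁₀(22.2/3.1) = 96 − 17.10 = 78.90 dB SPL.
exhaust stack: 81 − 20·log₁₀(8.7/3.1) = 81 − 8.96 = 72.04 dB SPL.
Σ 10^(L/10) = 3.695e+08 → L_total = 10·log₁₀(3.695e+08) = 85.68 dB SPL.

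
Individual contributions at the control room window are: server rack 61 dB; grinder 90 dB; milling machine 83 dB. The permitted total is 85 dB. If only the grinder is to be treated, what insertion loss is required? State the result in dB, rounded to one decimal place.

Fixed contribution from the other sources: Σ 10^(L/10) = 10^(61/10) + 10^(83/10) = 2.008e+08 (83.03 dB).
To meet 85 dB overall, the treated grinder may contribute at most 10^(85/10) − 2.008e+08 = 1.154e+08, i.e. 80.62 dB.
So the grinder must be reduced from 90 to 80.62 dB: IL = 9.38 dB.

9.4 dB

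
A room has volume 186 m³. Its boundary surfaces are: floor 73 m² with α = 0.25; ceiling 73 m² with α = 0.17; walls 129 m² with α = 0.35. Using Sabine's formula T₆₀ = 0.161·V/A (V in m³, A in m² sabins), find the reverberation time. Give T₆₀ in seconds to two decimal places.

0.40 s

Total absorption A = 73·0.25 + 73·0.17 + 129·0.35 = 75.81 m² sabins.
T₆₀ = 0.161·V/A = 0.161·186/75.81 = 0.395 s.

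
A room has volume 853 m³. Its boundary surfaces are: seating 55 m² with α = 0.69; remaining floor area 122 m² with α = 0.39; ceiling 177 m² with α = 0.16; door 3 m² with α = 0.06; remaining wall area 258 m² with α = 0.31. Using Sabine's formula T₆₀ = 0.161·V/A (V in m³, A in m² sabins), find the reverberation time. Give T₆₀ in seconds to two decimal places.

0.71 s

A = Σ Sᵢαᵢ = 55·0.69 + 122·0.39 + 177·0.16 + 3·0.06 + 258·0.31 = 194.01 m².
T₆₀ = 0.161 × 853 / 194.01 = 0.708 s.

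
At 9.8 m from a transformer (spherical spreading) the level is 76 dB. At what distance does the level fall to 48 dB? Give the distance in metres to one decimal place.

246.2 m

For a point source L₁ − L₂ = 20·log₁₀(r₂/r₁), so r₂ = r₁·10^((L₁−L₂)/20).
r₂ = 9.8·10^((76−48)/20) = 9.8·10^(28.0/20) = 246.16 m.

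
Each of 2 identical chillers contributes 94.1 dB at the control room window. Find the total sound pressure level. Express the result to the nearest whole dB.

97 dB

L_total = L₁ + 10·log₁₀ N for N identical incoherent sources.
L_total = 94.1 + 10·log₁₀(2) = 94.1 + 3.010 = 97.11 dB.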